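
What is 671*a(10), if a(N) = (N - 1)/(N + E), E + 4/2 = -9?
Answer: -6039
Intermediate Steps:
E = -11 (E = -2 - 9 = -11)
a(N) = (-1 + N)/(-11 + N) (a(N) = (N - 1)/(N - 11) = (-1 + N)/(-11 + N))
671*a(10) = 671*((-1 + 10)/(-11 + 10)) = 671*(9/(-1)) = 671*(-1*9) = 671*(-9) = -6039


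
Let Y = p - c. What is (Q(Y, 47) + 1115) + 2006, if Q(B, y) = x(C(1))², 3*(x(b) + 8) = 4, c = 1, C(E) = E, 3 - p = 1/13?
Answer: 28489/9 ≈ 3165.4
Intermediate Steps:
p = 38/13 (p = 3 - 1/13 = 38/13 ≈ 2.9231)
x(b) = -20/3 (x(b) = -8 + (⅓)*4 = -8 + 4/3 = -20/3)
Y = 25/13 (Y = 38/13 - 1*1 = 38/13 - 1 = 25/13 ≈ 1.9231)
Q(B, y) = 400/9 (Q(B, y) = (-20/3)² = 400/9)
(Q(Y, 47) + 1115) + 2006 = (400/9 + 1115) + 2006 = 10435/9 + 2006 = 28489/9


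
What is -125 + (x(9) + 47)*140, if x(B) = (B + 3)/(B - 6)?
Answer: 7015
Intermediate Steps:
x(B) = (3 + B)/(-6 + B)
-125 + (x(9) + 47)*140 = -125 + ((3 + 9)/(-6 + 9) + 47)*140 = -125 + (12/3 + 47)*140 = -125 + ((⅓)*12 + 47)*140 = -125 + (4 + 47)*140 = -125 + 51*140 = -125 + 7140 = 7015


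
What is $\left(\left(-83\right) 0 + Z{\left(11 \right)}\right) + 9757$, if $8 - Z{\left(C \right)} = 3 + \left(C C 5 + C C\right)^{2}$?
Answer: $-517314$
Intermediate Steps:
$Z{\left(C \right)} = 5 - 36 C^{4}$ ($Z{\left(C \right)} = 8 - \left(3 + \left(C C 5 + C C\right)^{2}\right) = 8 - \left(3 + \left(C^{2} \cdot 5 + C^{2}\right)^{2}\right) = 8 - \left(3 + \left(5 C^{2} + C^{2}\right)^{2}\right) = 8 - \left(3 + \left(6 C^{2}\right)^{2}\right) = 8 - \left(3 + 36 C^{4}\right) = 5 - 36 C^{4}$)
$\left(\left(-83\right) 0 + Z{\left(11 \right)}\right) + 9757 = \left(\left(-83\right) 0 + \left(5 - 36 \cdot 11^{4}\right)\right) + 9757 = \left(0 + \left(5 - 527076\right)\right) + 9757 = \left(0 - 527071\right) + 9757 = -527071 + 9757 = -517314$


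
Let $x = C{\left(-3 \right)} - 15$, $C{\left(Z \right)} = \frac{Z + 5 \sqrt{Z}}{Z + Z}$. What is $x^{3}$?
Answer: $-2958 - \frac{4715 i \sqrt{3}}{9} \approx -2958.0 - 907.4 i$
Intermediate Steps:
$C{\left(Z \right)} = \frac{Z + 5 \sqrt{Z}}{2 Z}$
$x = - \frac{29}{2} - \frac{5 i \sqrt{3}}{6}$ ($x = \left(\frac{1}{2} + \frac{5}{2 i \sqrt{3}}\right) - 15 = \left(\frac{1}{2} + \frac{5 \left(- \frac{i \sqrt{3}}{3}\right)}{2}\right) - 15 = \left(\frac{1}{2} - \frac{5 i \sqrt{3}}{6}\right) - 15 = - \frac{29}{2} - \frac{5 i \sqrt{3}}{6} \approx -14.5 - 1.4434 i$)
$x^{3} = \left(- \frac{29}{2} - \frac{5 i \sqrt{3}}{6}\right)^{3}$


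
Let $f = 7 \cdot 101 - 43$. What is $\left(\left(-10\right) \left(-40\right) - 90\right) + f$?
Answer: $974$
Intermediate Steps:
$f = 664$ ($f = 707 - 43 = 664$)
$\left(\left(-10\right) \left(-40\right) - 90\right) + f = \left(\left(-10\right) \left(-40\right) - 90\right) + 664 = \left(400 - 90\right) + 664 = 310 + 664 = 974$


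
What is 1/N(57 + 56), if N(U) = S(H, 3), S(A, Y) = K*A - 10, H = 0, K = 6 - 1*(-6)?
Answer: -1/10 ≈ -0.10000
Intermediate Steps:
K = 12 (K = 6 + 6 = 12)
S(A, Y) = -10 + 12*A (S(A, Y) = 12*A - 10 = -10 + 12*A)
N(U) = -10 (N(U) = -10 + 12*0 = -10 + 0 = -10)
1/N(57 + 56) = 1/(-10) = -1/10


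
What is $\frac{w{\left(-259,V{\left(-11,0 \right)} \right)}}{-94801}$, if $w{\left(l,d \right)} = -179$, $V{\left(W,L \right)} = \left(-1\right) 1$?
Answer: $\frac{179}{94801} \approx 0.0018882$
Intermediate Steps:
$V{\left(W,L \right)} = -1$
$\frac{w{\left(-259,V{\left(-11,0 \right)} \right)}}{-94801} = - \frac{179}{-94801} = \left(-179\right) \left(- \frac{1}{94801}\right) = \frac{179}{94801}$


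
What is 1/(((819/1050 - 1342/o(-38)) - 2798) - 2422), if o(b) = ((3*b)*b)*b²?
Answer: -78192600/408104398547 ≈ -0.00019160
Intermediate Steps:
o(b) = 3*b⁴ (o(b) = (3*b²)*b² = 3*b⁴)
1/(((819/1050 - 1342/o(-38)) - 2798) - 2422) = 1/(((819/1050 - 1342/(3*(-38)⁴)) - 2798) - 2422) = 1/(((819*(1/1050) - 1342/(3*2085136)) - 2798) - 2422) = 1/(((39/50 - 1342/6255408) - 2798) - 2422) = 1/(((39/50 - 1342*1/6255408) - 2798) - 2422) = 1/(((39/50 - 671/3127704) - 2798) - 2422) = 1/((60973453/78192600 - 2798) - 2422) = 1/(-218721921347/78192600 - 2422) = 1/(-408104398547/78192600) = -78192600/408104398547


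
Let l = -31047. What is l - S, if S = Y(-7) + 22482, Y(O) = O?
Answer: -53522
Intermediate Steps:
S = 22475 (S = -7 + 22482 = 22475)
l - S = -31047 - 1*22475 = -31047 - 22475 = -53522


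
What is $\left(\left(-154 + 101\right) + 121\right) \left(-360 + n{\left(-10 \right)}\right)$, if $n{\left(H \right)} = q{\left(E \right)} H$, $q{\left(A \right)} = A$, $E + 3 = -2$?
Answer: $-21080$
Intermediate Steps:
$E = -5$ ($E = -3 - 2 = -5$)
$n{\left(H \right)} = - 5 H$
$\left(\left(-154 + 101\right) + 121\right) \left(-360 + n{\left(-10 \right)}\right) = \left(\left(-154 + 101\right) + 121\right) \left(-360 - -50\right) = \left(-53 + 121\right) \left(-360 + 50\right) = 68 \left(-310\right) = -21080$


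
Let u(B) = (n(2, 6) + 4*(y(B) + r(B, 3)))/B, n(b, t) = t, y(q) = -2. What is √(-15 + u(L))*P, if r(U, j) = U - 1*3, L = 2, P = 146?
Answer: 438*I*√2 ≈ 619.43*I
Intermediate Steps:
r(U, j) = -3 + U (r(U, j) = U - 3 = -3 + U)
u(B) = (-14 + 4*B)/B (u(B) = (6 + 4*(-2 + (-3 + B)))/B = (6 + 4*(-5 + B))/B = (6 + (-20 + 4*B))/B = (-14 + 4*B)/B)
√(-15 + u(L))*P = √(-15 + (4 - 14/2))*146 = √(-15 + (4 - 14*½))*146 = √(-15 + (4 - 7))*146 = √(-15 - 3)*146 = √(-18)*146 = (3*I*√2)*146 = 438*I*√2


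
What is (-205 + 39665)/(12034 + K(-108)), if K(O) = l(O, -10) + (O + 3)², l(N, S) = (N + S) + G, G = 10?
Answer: 39460/22951 ≈ 1.7193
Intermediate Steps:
l(N, S) = 10 + N + S (l(N, S) = (N + S) + 10 = 10 + N + S)
K(O) = O + (3 + O)² (K(O) = (10 + O - 10) + (O + 3)² = O + (3 + O)²)
(-205 + 39665)/(12034 + K(-108)) = (-205 + 39665)/(12034 + (-108 + (3 - 108)²)) = 39460/(12034 + (-108 + (-105)²)) = 39460/(12034 + (-108 + 11025)) = 39460/(12034 + 10917) = 39460/22951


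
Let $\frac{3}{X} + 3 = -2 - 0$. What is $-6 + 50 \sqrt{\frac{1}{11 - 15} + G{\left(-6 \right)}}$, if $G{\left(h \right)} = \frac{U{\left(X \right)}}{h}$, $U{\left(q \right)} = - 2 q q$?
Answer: $-6 + 5 i \sqrt{13} \approx -6.0 + 18.028 i$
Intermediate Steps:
$X = - \frac{3}{5}$ ($X = \frac{3}{-3 - 2} = \frac{3}{-5} = 3 \left(- \frac{1}{5}\right) = - \frac{3}{5} \approx -0.6$)
$U{\left(q \right)} = - 2 q^{2}$
$G{\left(h \right)} = - \frac{18}{25 h}$ ($G{\left(h \right)} = \frac{\left(-2\right) \left(- \frac{3}{5}\right)^{2}}{h} = \frac{\left(-2\right) \frac{9}{25}}{h} = - \frac{18}{25 h}$)
$-6 + 50 \sqrt{\frac{1}{11 - 15} + G{\left(-6 \right)}} = -6 + 50 \sqrt{\frac{1}{11 - 15} - \frac{18}{25 \left(-6\right)}} = -6 + 50 \sqrt{\frac{1}{-4} - - \frac{3}{25}} = -6 + 50 \sqrt{- \frac{1}{4} + \frac{3}{25}} = -6 + 50 \sqrt{- \frac{13}{100}} = -6 + 50 \frac{i \sqrt{13}}{10} = -6 + 5 i \sqrt{13}$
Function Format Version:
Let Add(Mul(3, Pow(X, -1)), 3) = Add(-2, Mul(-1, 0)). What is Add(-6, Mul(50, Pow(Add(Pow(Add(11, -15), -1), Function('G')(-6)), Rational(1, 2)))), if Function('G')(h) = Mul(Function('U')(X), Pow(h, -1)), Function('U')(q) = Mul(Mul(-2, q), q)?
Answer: Add(-6, Mul(5, I, Pow(13, Rational(1, 2)))) ≈ Add(-6.0000, Mul(18.028, I))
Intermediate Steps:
X = Rational(-3, 5) (X = Mul(3, Pow(Add(-3, Add(-2, Mul(-1, 0))), -1)) = Mul(3, Pow(Add(-3, Add(-2, 0)), -1)) = Mul(3, Pow(Add(-3, -2), -1)) = Mul(3, Pow(-5, -1)) = Mul(3, Rational(-1, 5)) = Rational(-3, 5) ≈ -0.60000)
Function('U')(q) = Mul(-2, Pow(q, 2))
Function('G')(h) = Mul(Rational(-18, 25), Pow(h, -1)) (Function('G')(h) = Mul(Mul(-2, Pow(Rational(-3, 5), 2)), Pow(h, -1)) = Mul(Mul(-2, Rational(9, 25)), Pow(h, -1)) = Mul(Rational(-18, 25), Pow(h, -1)))
Add(-6, Mul(50, Pow(Add(Pow(Add(11, -15), -1), Function('G')(-6)), Rational(1, 2)))) = Add(-6, Mul(50, Pow(Add(Pow(Add(11, -15), -1), Mul(Rational(-18, 25), Pow(-6, -1))), Rational(1, 2)))) = Add(-6, Mul(50, Pow(Add(Pow(-4, -1), Mul(Rational(-18, 25), Rational(-1, 6))), Rational(1, 2)))) = Add(-6, Mul(50, Pow(Add(Rational(-1, 4), Rational(3, 25)), Rational(1, 2)))) = Add(-6, Mul(50, Pow(Rational(-13, 100), Rational(1, 2)))) = Add(-6, Mul(50, Mul(Rational(1, 10), I, Pow(13, Rational(1, 2))))) = Add(-6, Mul(5, I, Pow(13, Rational(1, 2))))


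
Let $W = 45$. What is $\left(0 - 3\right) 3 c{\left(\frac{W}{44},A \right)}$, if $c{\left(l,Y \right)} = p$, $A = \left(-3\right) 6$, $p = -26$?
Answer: $234$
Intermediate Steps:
$A = -18$
$c{\left(l,Y \right)} = -26$
$\left(0 - 3\right) 3 c{\left(\frac{W}{44},A \right)} = \left(0 - 3\right) 3 \left(-26\right) = \left(-3\right) 3 \left(-26\right) = \left(-9\right) \left(-26\right) = 234$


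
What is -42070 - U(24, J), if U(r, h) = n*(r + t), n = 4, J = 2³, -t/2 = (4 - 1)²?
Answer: -42094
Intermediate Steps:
t = -18 (t = -2*(4 - 1)² = -2*3² = -2*9 = -18)
J = 8
U(r, h) = -72 + 4*r (U(r, h) = 4*(r - 18) = 4*(-18 + r) = -72 + 4*r)
-42070 - U(24, J) = -42070 - (-72 + 4*24) = -42070 - (-72 + 96) = -42070 - 1*24 = -42070 - 24 = -42094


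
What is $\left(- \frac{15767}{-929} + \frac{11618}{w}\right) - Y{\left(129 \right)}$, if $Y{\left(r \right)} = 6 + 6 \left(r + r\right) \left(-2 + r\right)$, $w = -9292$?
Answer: $- \frac{848492719747}{4316134} \approx -1.9659 \cdot 10^{5}$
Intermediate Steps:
$Y{\left(r \right)} = 6 + 12 r \left(-2 + r\right)$ ($Y{\left(r \right)} = 6 + 6 \cdot 2 r \left(-2 + r\right) = 6 + 12 r \left(-2 + r\right)$)
$\left(- \frac{15767}{-929} + \frac{11618}{w}\right) - Y{\left(129 \right)} = \left(- \frac{15767}{-929} + \frac{11618}{-9292}\right) - \left(6 - 3096 + 12 \cdot 129^{2}\right) = \left(\left(-15767\right) \left(- \frac{1}{929}\right) + 11618 \left(- \frac{1}{9292}\right)\right) - \left(6 - 3096 + 12 \cdot 16641\right) = \left(\frac{15767}{929} - \frac{5809}{4646}\right) - \left(6 - 3096 + 199692\right) = \frac{67856921}{4316134} - 196602 = - \frac{848492719747}{4316134}$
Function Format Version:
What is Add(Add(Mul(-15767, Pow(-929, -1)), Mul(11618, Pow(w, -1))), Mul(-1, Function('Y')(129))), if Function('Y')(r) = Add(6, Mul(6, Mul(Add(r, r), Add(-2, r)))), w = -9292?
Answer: Rational(-848492719747, 4316134) ≈ -1.9659e+5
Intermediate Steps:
Function('Y')(r) = Add(6, Mul(12, r, Add(-2, r))) (Function('Y')(r) = Add(6, Mul(6, Mul(Mul(2, r), Add(-2, r)))) = Add(6, Mul(6, Mul(2, r, Add(-2, r)))) = Add(6, Mul(12, r, Add(-2, r))))
Add(Add(Mul(-15767, Pow(-929, -1)), Mul(11618, Pow(w, -1))), Mul(-1, Function('Y')(129))) = Add(Add(Mul(-15767, Pow(-929, -1)), Mul(11618, Pow(-9292, -1))), Mul(-1, Add(6, Mul(-24, 129), Mul(12, Pow(129, 2))))) = Add(Add(Mul(-15767, Rational(-1, 929)), Mul(11618, Rational(-1, 9292))), Mul(-1, Add(6, -3096, Mul(12, 16641)))) = Add(Add(Rational(15767, 929), Rational(-5809, 4646)), Mul(-1, Add(6, -3096, 199692))) = Add(Rational(67856921, 4316134), Mul(-1, 196602)) = Add(Rational(67856921, 4316134), -196602) = Rational(-848492719747, 4316134)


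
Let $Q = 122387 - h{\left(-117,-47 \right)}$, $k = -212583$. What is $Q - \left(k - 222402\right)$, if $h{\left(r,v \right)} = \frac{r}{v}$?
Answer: $\frac{26196367}{47} \approx 5.5737 \cdot 10^{5}$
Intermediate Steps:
$Q = \frac{5752072}{47}$ ($Q = 122387 - - \frac{117}{-47} = 122387 - \left(-117\right) \left(- \frac{1}{47}\right) = 122387 - \frac{117}{47} = \frac{5752072}{47} \approx 1.2238 \cdot 10^{5}$)
$Q - \left(k - 222402\right) = \frac{5752072}{47} - \left(-212583 - 222402\right) = \frac{5752072}{47} - -434985 = \frac{5752072}{47} + 434985 = \frac{26196367}{47}$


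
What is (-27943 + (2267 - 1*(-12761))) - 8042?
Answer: -20957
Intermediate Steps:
(-27943 + (2267 - 1*(-12761))) - 8042 = (-27943 + (2267 + 12761)) - 8042 = (-27943 + 15028) - 8042 = -12915 - 8042 = -20957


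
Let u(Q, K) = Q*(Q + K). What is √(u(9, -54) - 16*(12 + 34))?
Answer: I*√1141 ≈ 33.779*I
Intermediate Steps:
u(Q, K) = Q*(K + Q)
√(u(9, -54) - 16*(12 + 34)) = √(9*(-54 + 9) - 16*(12 + 34)) = √(9*(-45) - 16*46) = √(-405 - 736) = √(-1141) = I*√1141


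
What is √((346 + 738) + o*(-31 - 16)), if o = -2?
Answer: √1178 ≈ 34.322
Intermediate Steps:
√((346 + 738) + o*(-31 - 16)) = √((346 + 738) - 2*(-31 - 16)) = √(1084 - 2*(-47)) = √(1084 + 94) = √1178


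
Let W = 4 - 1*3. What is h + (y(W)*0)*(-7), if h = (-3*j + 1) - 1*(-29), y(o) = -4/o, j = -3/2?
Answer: 69/2 ≈ 34.500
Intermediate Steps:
j = -3/2 (j = -3*1/2 = -3/2 ≈ -1.5000)
W = 1 (W = 4 - 3 = 1)
h = 69/2 (h = (-3*(-3/2) + 1) - 1*(-29) = (9/2 + 1) + 29 = 11/2 + 29 = 69/2 ≈ 34.500)
h + (y(W)*0)*(-7) = 69/2 + (-4/1*0)*(-7) = 69/2 + (-4*1*0)*(-7) = 69/2 - 4*0*(-7) = 69/2 + 0*(-7) = 69/2 + 0 = 69/2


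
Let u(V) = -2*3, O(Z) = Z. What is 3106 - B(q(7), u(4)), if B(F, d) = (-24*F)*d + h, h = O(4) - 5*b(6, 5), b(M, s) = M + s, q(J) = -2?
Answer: 3445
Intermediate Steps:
h = -51 (h = 4 - 5*(6 + 5) = 4 - 5*11 = 4 - 55 = -51)
u(V) = -6
B(F, d) = -51 - 24*F*d (B(F, d) = (-24*F)*d - 51 = -24*F*d - 51 = -51 - 24*F*d)
3106 - B(q(7), u(4)) = 3106 - (-51 - 24*(-2)*(-6)) = 3106 - (-51 - 288) = 3106 - 1*(-339) = 3106 + 339 = 3445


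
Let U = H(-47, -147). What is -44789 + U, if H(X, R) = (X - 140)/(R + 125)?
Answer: -89561/2 ≈ -44781.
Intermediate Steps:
H(X, R) = (-140 + X)/(125 + R)
U = 17/2 (U = (-140 - 47)/(125 - 147) = -187/(-22) = -1/22*(-187) = 17/2 ≈ 8.5000)
-44789 + U = -44789 + 17/2 = -89561/2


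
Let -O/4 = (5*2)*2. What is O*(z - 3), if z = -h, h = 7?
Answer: 800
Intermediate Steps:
O = -80 (O = -4*5*2*2 = -40*2 = -4*20 = -80)
z = -7 (z = -1*7 = -7)
O*(z - 3) = -80*(-7 - 3) = -80*(-10) = 800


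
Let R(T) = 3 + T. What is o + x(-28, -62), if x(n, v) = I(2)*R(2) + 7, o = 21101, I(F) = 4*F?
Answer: 21148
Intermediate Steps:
x(n, v) = 47 (x(n, v) = (4*2)*(3 + 2) + 7 = 8*5 + 7 = 40 + 7 = 47)
o + x(-28, -62) = 21101 + 47 = 21148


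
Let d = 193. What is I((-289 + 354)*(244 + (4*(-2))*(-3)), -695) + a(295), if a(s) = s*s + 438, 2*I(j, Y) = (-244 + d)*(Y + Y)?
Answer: 122908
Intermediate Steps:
I(j, Y) = -51*Y (I(j, Y) = ((-244 + 193)*(Y + Y))/2 = (-102*Y)/2 = -51*Y)
a(s) = 438 + s**2 (a(s) = s**2 + 438 = 438 + s**2)
I((-289 + 354)*(244 + (4*(-2))*(-3)), -695) + a(295) = -51*(-695) + (438 + 295**2) = 35445 + (438 + 87025) = 35445 + 87463 = 122908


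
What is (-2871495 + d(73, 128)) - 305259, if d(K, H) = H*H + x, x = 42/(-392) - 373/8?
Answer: -176983337/56 ≈ -3.1604e+6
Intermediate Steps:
x = -2617/56 (x = 42*(-1/392) - 373*1/8 = -3/28 - 373/8 = -2617/56 ≈ -46.732)
d(K, H) = -2617/56 + H**2 (d(K, H) = H*H - 2617/56 = H**2 - 2617/56 = -2617/56 + H**2)
(-2871495 + d(73, 128)) - 305259 = (-2871495 + (-2617/56 + 128**2)) - 305259 = (-2871495 + (-2617/56 + 16384)) - 305259 = (-2871495 + 914887/56) - 305259 = -159888833/56 - 305259 = -176983337/56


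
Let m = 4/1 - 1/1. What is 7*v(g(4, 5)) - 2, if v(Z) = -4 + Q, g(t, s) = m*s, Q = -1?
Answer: -37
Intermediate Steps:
m = 3 (m = 4*1 - 1*1 = 4 - 1 = 3)
g(t, s) = 3*s
v(Z) = -5 (v(Z) = -4 - 1 = -5)
7*v(g(4, 5)) - 2 = 7*(-5) - 2 = -35 - 2 = -37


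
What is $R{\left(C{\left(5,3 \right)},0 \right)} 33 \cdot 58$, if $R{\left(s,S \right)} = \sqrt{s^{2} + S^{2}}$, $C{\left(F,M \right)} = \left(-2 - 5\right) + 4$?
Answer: $5742$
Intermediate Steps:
$C{\left(F,M \right)} = -3$ ($C{\left(F,M \right)} = -7 + 4 = -3$)
$R{\left(s,S \right)} = \sqrt{S^{2} + s^{2}}$
$R{\left(C{\left(5,3 \right)},0 \right)} 33 \cdot 58 = \sqrt{0^{2} + \left(-3\right)^{2}} \cdot 33 \cdot 58 = \sqrt{0 + 9} \cdot 33 \cdot 58 = \sqrt{9} \cdot 33 \cdot 58 = 3 \cdot 33 \cdot 58 = 99 \cdot 58 = 5742$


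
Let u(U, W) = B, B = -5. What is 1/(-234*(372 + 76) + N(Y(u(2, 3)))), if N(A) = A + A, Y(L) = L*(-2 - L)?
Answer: -1/104862 ≈ -9.5363e-6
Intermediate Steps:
u(U, W) = -5
N(A) = 2*A
1/(-234*(372 + 76) + N(Y(u(2, 3)))) = 1/(-234*(372 + 76) + 2*(-1*(-5)*(2 - 5))) = 1/(-234*448 + 2*(-1*(-5)*(-3))) = 1/(-104832 + 2*(-15)) = 1/(-104832 - 30) = 1/(-104862) = -1/104862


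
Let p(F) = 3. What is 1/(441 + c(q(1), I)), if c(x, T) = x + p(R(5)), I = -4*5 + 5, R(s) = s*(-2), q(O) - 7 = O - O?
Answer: 1/451 ≈ 0.0022173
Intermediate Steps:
q(O) = 7 (q(O) = 7 + (O - O) = 7 + 0 = 7)
R(s) = -2*s
I = -15 (I = -20 + 5 = -15)
c(x, T) = 3 + x (c(x, T) = x + 3 = 3 + x)
1/(441 + c(q(1), I)) = 1/(441 + (3 + 7)) = 1/(441 + 10) = 1/451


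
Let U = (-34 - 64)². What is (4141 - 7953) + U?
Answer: 5792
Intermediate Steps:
U = 9604 (U = (-98)² = 9604)
(4141 - 7953) + U = (4141 - 7953) + 9604 = -3812 + 9604 = 5792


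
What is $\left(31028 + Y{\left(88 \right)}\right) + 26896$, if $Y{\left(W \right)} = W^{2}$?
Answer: $65668$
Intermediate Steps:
$\left(31028 + Y{\left(88 \right)}\right) + 26896 = \left(31028 + 88^{2}\right) + 26896 = \left(31028 + 7744\right) + 26896 = 38772 + 26896 = 65668$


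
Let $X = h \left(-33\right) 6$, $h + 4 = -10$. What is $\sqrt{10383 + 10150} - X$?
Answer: $-2772 + \sqrt{20533} \approx -2628.7$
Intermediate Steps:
$h = -14$ ($h = -4 - 10 = -14$)
$X = 2772$ ($X = \left(-14\right) \left(-33\right) 6 = 462 \cdot 6 = 2772$)
$\sqrt{10383 + 10150} - X = \sqrt{10383 + 10150} - 2772 = \sqrt{20533} - 2772 = -2772 + \sqrt{20533}$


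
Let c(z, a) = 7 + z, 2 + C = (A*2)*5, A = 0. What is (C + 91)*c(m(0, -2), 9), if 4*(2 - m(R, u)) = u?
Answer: 1691/2 ≈ 845.50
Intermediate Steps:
m(R, u) = 2 - u/4
C = -2 (C = -2 + (0*2)*5 = -2 + 0*5 = -2 + 0 = -2)
(C + 91)*c(m(0, -2), 9) = (-2 + 91)*(7 + (2 - 1/4*(-2))) = 89*(7 + (2 + 1/2)) = 89*(7 + 5/2) = 89*(19/2) = 1691/2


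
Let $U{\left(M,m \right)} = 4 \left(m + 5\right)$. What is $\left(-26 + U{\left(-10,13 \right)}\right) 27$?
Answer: $1242$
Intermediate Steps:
$U{\left(M,m \right)} = 20 + 4 m$ ($U{\left(M,m \right)} = 4 \left(5 + m\right) = 20 + 4 m$)
$\left(-26 + U{\left(-10,13 \right)}\right) 27 = \left(-26 + \left(20 + 4 \cdot 13\right)\right) 27 = \left(-26 + \left(20 + 52\right)\right) 27 = \left(-26 + 72\right) 27 = 46 \cdot 27 = 1242$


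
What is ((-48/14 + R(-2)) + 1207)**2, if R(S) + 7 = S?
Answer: 69923044/49 ≈ 1.4270e+6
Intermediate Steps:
R(S) = -7 + S
((-48/14 + R(-2)) + 1207)**2 = ((-48/14 + (-7 - 2)) + 1207)**2 = ((-48/14 - 9) + 1207)**2 = ((-16*3/14 - 9) + 1207)**2 = ((-24/7 - 9) + 1207)**2 = (-87/7 + 1207)**2 = (8362/7)**2 = 69923044/49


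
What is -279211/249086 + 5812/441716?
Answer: -30471069561/27506317894 ≈ -1.1078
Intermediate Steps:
-279211/249086 + 5812/441716 = -279211*1/249086 + 5812*(1/441716) = -279211/249086 + 1453/110429 = -30471069561/27506317894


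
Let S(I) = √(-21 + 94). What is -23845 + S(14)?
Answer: -23845 + √73 ≈ -23836.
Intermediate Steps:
S(I) = √73
-23845 + S(14) = -23845 + √73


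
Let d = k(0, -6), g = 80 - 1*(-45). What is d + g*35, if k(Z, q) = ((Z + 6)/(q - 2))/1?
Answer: 17497/4 ≈ 4374.3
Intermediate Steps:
g = 125 (g = 80 + 45 = 125)
k(Z, q) = (6 + Z)/(-2 + q) (k(Z, q) = ((6 + Z)/(-2 + q))*1 = (6 + Z)/(-2 + q))
d = -3/4 (d = (6 + 0)/(-2 - 6) = 6/(-8) = -1/8*6 = -3/4 ≈ -0.75000)
d + g*35 = -3/4 + 125*35 = -3/4 + 4375 = 17497/4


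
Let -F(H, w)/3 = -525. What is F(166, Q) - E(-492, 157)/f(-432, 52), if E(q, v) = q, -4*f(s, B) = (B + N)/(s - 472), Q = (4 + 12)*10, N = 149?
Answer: 698549/67 ≈ 10426.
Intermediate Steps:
Q = 160 (Q = 16*10 = 160)
f(s, B) = -(149 + B)/(4*(-472 + s)) (f(s, B) = -(B + 149)/(4*(s - 472)) = -(149 + B)/(4*(-472 + s)))
F(H, w) = 1575 (F(H, w) = -3*(-525) = 1575)
F(166, Q) - E(-492, 157)/f(-432, 52) = 1575 - (-492)/((-149 - 1*52)/(4*(-472 - 432))) = 1575 - (-492)/((¼)*(-149 - 52)/(-904)) = 1575 - (-492)/((¼)*(-1/904)*(-201)) = 1575 - (-492)/201/3616 = 1575 - (-492)*3616/201 = 1575 - 1*(-593024/67) = 1575 + 593024/67 = 698549/67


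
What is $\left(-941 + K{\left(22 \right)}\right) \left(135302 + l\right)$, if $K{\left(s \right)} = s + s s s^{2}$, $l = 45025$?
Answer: $42076961199$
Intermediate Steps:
$K{\left(s \right)} = s + s^{4}$ ($K{\left(s \right)} = s + s s^{3} = s + s^{4}$)
$\left(-941 + K{\left(22 \right)}\right) \left(135302 + l\right) = \left(-941 + \left(22 + 22^{4}\right)\right) \left(135302 + 45025\right) = \left(-941 + \left(22 + 234256\right)\right) 180327 = \left(-941 + 234278\right) 180327 = 233337 \cdot 180327 = 42076961199$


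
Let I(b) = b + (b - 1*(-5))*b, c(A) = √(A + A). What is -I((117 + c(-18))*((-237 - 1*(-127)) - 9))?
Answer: -193256595 - 19877760*I ≈ -1.9326e+8 - 1.9878e+7*I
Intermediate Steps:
c(A) = √2*√A (c(A) = √(2*A) = √2*√A)
I(b) = b + b*(5 + b) (I(b) = b + (b + 5)*b = b + (5 + b)*b = b + b*(5 + b))
-I((117 + c(-18))*((-237 - 1*(-127)) - 9)) = -(117 + √2*√(-18))*((-237 - 1*(-127)) - 9)*(6 + (117 + √2*√(-18))*((-237 - 1*(-127)) - 9)) = -(117 + √2*(3*I*√2))*((-237 + 127) - 9)*(6 + (117 + √2*(3*I*√2))*((-237 + 127) - 9)) = -(117 + 6*I)*(-110 - 9)*(6 + (117 + 6*I)*(-110 - 9)) = -(117 + 6*I)*(-119)*(6 + (117 + 6*I)*(-119)) = -(-13923 - 714*I)*(6 + (-13923 - 714*I)) = -(-13923 - 714*I)*(-13917 - 714*I)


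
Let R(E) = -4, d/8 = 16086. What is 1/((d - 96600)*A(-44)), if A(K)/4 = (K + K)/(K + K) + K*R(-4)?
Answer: 1/22718304 ≈ 4.4017e-8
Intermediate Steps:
d = 128688 (d = 8*16086 = 128688)
A(K) = 4 - 16*K (A(K) = 4*((K + K)/(K + K) + K*(-4)) = 4*((2*K)/((2*K)) - 4*K) = 4*((2*K)*(1/(2*K)) - 4*K) = 4*(1 - 4*K) = 4 - 16*K)
1/((d - 96600)*A(-44)) = 1/((128688 - 96600)*(4 - 16*(-44))) = 1/(32088*(4 + 704)) = (1/32088)/708 = (1/32088)*(1/708) = 1/22718304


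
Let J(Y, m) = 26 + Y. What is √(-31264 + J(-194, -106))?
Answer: 2*I*√7858 ≈ 177.29*I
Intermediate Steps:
√(-31264 + J(-194, -106)) = √(-31264 + (26 - 194)) = √(-31264 - 168) = √(-31432) = 2*I*√7858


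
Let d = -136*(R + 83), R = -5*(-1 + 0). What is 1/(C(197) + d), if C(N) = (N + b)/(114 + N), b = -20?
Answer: -311/3721871 ≈ -8.3560e-5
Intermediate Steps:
R = 5 (R = -5*(-1) = 5)
C(N) = (-20 + N)/(114 + N) (C(N) = (N - 20)/(114 + N) = (-20 + N)/(114 + N))
d = -11968 (d = -136*(5 + 83) = -136*88 = -11968)
1/(C(197) + d) = 1/((-20 + 197)/(114 + 197) - 11968) = 1/(177/311 - 11968) = 1/(-3721871/311) = -311/3721871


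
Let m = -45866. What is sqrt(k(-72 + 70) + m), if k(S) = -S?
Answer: 42*I*sqrt(26) ≈ 214.16*I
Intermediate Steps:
sqrt(k(-72 + 70) + m) = sqrt(-(-72 + 70) - 45866) = sqrt(-1*(-2) - 45866) = sqrt(2 - 45866) = sqrt(-45864) = 42*I*sqrt(26)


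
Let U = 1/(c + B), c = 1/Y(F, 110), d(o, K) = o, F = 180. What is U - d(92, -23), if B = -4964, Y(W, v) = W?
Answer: -82203928/893519 ≈ -92.000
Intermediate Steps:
c = 1/180 ≈ 0.0055556
U = -180/893519 (U = 1/(1/180 - 4964) = 1/(-893519/180) = -180/893519 ≈ -0.00020145)
U - d(92, -23) = -180/893519 - 1*92 = -180/893519 - 92 = -82203928/893519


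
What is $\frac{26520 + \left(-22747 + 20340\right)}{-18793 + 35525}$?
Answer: $\frac{24113}{16732} \approx 1.4411$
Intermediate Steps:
$\frac{26520 + \left(-22747 + 20340\right)}{-18793 + 35525} = \frac{26520 - 2407}{16732} = 24113 \cdot \frac{1}{16732} = \frac{24113}{16732}$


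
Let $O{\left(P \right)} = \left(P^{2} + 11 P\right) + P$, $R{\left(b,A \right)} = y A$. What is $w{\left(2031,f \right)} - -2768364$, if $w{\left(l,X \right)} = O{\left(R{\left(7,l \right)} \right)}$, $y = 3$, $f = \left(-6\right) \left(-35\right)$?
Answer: $39966129$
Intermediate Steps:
$f = 210$
$R{\left(b,A \right)} = 3 A$
$O{\left(P \right)} = P^{2} + 12 P$
$w{\left(l,X \right)} = 3 l \left(12 + 3 l\right)$
$w{\left(2031,f \right)} - -2768364 = 9 \cdot 2031 \left(4 + 2031\right) - -2768364 = 9 \cdot 2031 \cdot 2035 + 2768364 = 37197765 + 2768364 = 39966129$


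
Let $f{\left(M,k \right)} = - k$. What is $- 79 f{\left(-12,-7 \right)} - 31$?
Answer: $-584$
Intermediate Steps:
$- 79 f{\left(-12,-7 \right)} - 31 = - 79 \left(\left(-1\right) \left(-7\right)\right) - 31 = \left(-79\right) 7 - 31 = -553 - 31 = -584$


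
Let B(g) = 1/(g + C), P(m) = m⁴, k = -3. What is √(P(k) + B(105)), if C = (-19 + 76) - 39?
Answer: 2*√306393/123 ≈ 9.0005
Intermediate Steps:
C = 18 (C = 57 - 39 = 18)
B(g) = 1/(18 + g) (B(g) = 1/(g + 18) = 1/(18 + g))
√(P(k) + B(105)) = √((-3)⁴ + 1/(18 + 105)) = √(81 + 1/123) = √(9964/123) = 2*√306393/123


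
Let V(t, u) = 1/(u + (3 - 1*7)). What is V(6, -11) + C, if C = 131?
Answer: 1964/15 ≈ 130.93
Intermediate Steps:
V(t, u) = 1/(-4 + u) (V(t, u) = 1/(u + (3 - 7)) = 1/(u - 4) = 1/(-4 + u))
V(6, -11) + C = 1/(-4 - 11) + 131 = 1/(-15) + 131 = -1/15 + 131 = 1964/15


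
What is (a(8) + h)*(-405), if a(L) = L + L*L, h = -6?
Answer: -26730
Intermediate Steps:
a(L) = L + L**2
(a(8) + h)*(-405) = (8*(1 + 8) - 6)*(-405) = (8*9 - 6)*(-405) = (72 - 6)*(-405) = 66*(-405) = -26730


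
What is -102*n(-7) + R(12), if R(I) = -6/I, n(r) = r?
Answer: 1427/2 ≈ 713.50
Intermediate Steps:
-102*n(-7) + R(12) = -102*(-7) - 6/12 = 714 - 6*1/12 = 714 - ½ = 1427/2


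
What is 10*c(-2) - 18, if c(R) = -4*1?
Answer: -58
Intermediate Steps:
c(R) = -4
10*c(-2) - 18 = 10*(-4) - 18 = -40 - 18 = -58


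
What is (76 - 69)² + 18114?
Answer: 18163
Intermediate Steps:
(76 - 69)² + 18114 = 7² + 18114 = 49 + 18114 = 18163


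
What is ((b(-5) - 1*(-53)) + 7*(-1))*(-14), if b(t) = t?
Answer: -574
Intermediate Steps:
((b(-5) - 1*(-53)) + 7*(-1))*(-14) = ((-5 - 1*(-53)) + 7*(-1))*(-14) = ((-5 + 53) - 7)*(-14) = (48 - 7)*(-14) = 41*(-14) = -574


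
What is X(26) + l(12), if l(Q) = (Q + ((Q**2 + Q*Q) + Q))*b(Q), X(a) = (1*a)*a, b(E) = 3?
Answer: 1612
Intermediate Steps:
X(a) = a**2 (X(a) = a*a = a**2)
l(Q) = 6*Q + 6*Q**2 (l(Q) = (Q + ((Q**2 + Q*Q) + Q))*3 = (Q + ((Q**2 + Q**2) + Q))*3 = (Q + (2*Q**2 + Q))*3 = (Q + (Q + 2*Q**2))*3 = (2*Q + 2*Q**2)*3 = 6*Q + 6*Q**2)
X(26) + l(12) = 26**2 + 6*12*(1 + 12) = 676 + 6*12*13 = 676 + 936 = 1612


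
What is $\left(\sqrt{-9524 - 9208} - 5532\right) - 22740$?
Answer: $-28272 + 2 i \sqrt{4683} \approx -28272.0 + 136.86 i$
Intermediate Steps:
$\left(\sqrt{-9524 - 9208} - 5532\right) - 22740 = \left(\sqrt{-18732} - 5532\right) - 22740 = \left(2 i \sqrt{4683} - 5532\right) - 22740 = \left(-5532 + 2 i \sqrt{4683}\right) - 22740 = -28272 + 2 i \sqrt{4683}$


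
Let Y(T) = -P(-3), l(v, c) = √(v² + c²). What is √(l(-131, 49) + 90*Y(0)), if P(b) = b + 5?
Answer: √(-180 + √19562) ≈ 6.3353*I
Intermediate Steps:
P(b) = 5 + b
l(v, c) = √(c² + v²)
Y(T) = -2 (Y(T) = -(5 - 3) = -1*2 = -2)
√(l(-131, 49) + 90*Y(0)) = √(√(49² + (-131)²) + 90*(-2)) = √(√(2401 + 17161) - 180) = √(√19562 - 180) = √(-180 + √19562)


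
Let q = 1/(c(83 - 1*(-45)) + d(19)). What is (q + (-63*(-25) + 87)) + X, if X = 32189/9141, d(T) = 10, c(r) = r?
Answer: 700331473/420486 ≈ 1665.5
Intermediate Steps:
X = 32189/9141 (X = 32189*(1/9141) = 32189/9141 ≈ 3.5214)
q = 1/138 (q = 1/((83 - 1*(-45)) + 10) = 1/((83 + 45) + 10) = 1/(128 + 10) = 1/138 ≈ 0.0072464)
(q + (-63*(-25) + 87)) + X = (1/138 + (-63*(-25) + 87)) + 32189/9141 = (1/138 + (1575 + 87)) + 32189/9141 = (1/138 + 1662) + 32189/9141 = 229357/138 + 32189/9141 = 700331473/420486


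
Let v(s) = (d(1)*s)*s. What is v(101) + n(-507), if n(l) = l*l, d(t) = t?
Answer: 267250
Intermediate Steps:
n(l) = l**2
v(s) = s**2 (v(s) = (1*s)*s = s*s = s**2)
v(101) + n(-507) = 101**2 + (-507)**2 = 10201 + 257049 = 267250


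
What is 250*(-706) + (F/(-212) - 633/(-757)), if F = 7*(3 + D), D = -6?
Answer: -28325275907/160484 ≈ -1.7650e+5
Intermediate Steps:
F = -21 (F = 7*(3 - 6) = 7*(-3) = -21)
250*(-706) + (F/(-212) - 633/(-757)) = 250*(-706) + (-21/(-212) - 633/(-757)) = -176500 + (-21*(-1/212) - 633*(-1/757)) = -176500 + (21/212 + 633/757) = -176500 + 150093/160484 = -28325275907/160484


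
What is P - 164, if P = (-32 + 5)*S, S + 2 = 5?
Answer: -245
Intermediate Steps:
S = 3 (S = -2 + 5 = 3)
P = -81 (P = (-32 + 5)*3 = -27*3 = -81)
P - 164 = -81 - 164 = -245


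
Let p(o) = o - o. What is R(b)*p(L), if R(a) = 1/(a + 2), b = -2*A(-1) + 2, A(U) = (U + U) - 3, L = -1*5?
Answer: 0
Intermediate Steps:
L = -5
A(U) = -3 + 2*U (A(U) = 2*U - 3 = -3 + 2*U)
p(o) = 0
b = 12 (b = -2*(-3 + 2*(-1)) + 2 = -2*(-3 - 2) + 2 = -2*(-5) + 2 = 10 + 2 = 12)
R(a) = 1/(2 + a)
R(b)*p(L) = 0/(2 + 12) = 0/14 = (1/14)*0 = 0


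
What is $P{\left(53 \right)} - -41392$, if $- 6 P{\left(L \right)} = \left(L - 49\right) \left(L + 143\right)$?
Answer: $\frac{123784}{3} \approx 41261.0$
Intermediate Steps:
$P{\left(L \right)} = - \frac{\left(-49 + L\right) \left(143 + L\right)}{6}$ ($P{\left(L \right)} = - \frac{\left(L - 49\right) \left(L + 143\right)}{6} = - \frac{\left(-49 + L\right) \left(143 + L\right)}{6}$)
$P{\left(53 \right)} - -41392 = \left(\frac{7007}{6} - \frac{2491}{3} - \frac{53^{2}}{6}\right) - -41392 = \left(\frac{7007}{6} - \frac{2491}{3} - \frac{2809}{6}\right) + 41392 = - \frac{392}{3} + 41392 = \frac{123784}{3}$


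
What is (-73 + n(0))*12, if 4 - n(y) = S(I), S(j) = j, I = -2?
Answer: -804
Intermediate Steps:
n(y) = 6 (n(y) = 4 - 1*(-2) = 4 + 2 = 6)
(-73 + n(0))*12 = (-73 + 6)*12 = -67*12 = -804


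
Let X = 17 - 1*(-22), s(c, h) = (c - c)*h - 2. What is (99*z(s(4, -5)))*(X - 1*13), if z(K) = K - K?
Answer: 0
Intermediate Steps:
s(c, h) = -2 (s(c, h) = 0*h - 2 = 0 - 2 = -2)
X = 39 (X = 17 + 22 = 39)
z(K) = 0
(99*z(s(4, -5)))*(X - 1*13) = (99*0)*(39 - 1*13) = 0*(39 - 13) = 0*26 = 0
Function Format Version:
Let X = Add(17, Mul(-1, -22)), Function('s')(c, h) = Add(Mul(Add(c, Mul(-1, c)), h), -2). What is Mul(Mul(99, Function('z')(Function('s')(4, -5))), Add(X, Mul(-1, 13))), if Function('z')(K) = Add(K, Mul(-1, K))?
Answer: 0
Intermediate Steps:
Function('s')(c, h) = -2 (Function('s')(c, h) = Add(Mul(0, h), -2) = Add(0, -2) = -2)
X = 39 (X = Add(17, 22) = 39)
Function('z')(K) = 0
Mul(Mul(99, Function('z')(Function('s')(4, -5))), Add(X, Mul(-1, 13))) = Mul(Mul(99, 0), Add(39, Mul(-1, 13))) = Mul(0, Add(39, -13)) = Mul(0, 26) = 0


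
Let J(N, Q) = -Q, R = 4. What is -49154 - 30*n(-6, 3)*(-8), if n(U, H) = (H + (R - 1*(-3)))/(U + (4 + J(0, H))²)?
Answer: -49634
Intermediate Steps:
n(U, H) = (7 + H)/(U + (4 - H)²) (n(U, H) = (H + (4 - 1*(-3)))/(U + (4 - H)²) = (H + (4 + 3))/(U + (4 - H)²) = (H + 7)/(U + (4 - H)²) = (7 + H)/(U + (4 - H)²))
-49154 - 30*n(-6, 3)*(-8) = -49154 - 30*(7 + 3)/(-6 + (-4 + 3)²)*(-8) = -49154 - 30*10/(-6 + (-1)²)*(-8) = -49154 - 30*10/(-6 + 1)*(-8) = -49154 - 30*10/(-5)*(-8) = -49154 - (-6)*10*(-8) = -49154 - 30*(-2)*(-8) = -49154 + 60*(-8) = -49154 - 480 = -49634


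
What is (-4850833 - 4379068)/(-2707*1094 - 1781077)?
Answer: 9229901/4742535 ≈ 1.9462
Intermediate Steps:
(-4850833 - 4379068)/(-2707*1094 - 1781077) = -9229901/(-2961458 - 1781077) = -9229901/(-4742535) = -9229901*(-1/4742535) = 9229901/4742535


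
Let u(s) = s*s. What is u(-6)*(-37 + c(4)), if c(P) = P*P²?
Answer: 972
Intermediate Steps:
c(P) = P³
u(s) = s²
u(-6)*(-37 + c(4)) = (-6)²*(-37 + 4³) = 36*(-37 + 64) = 36*27 = 972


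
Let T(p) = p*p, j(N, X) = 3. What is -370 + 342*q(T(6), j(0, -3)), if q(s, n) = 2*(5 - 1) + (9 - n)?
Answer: 4418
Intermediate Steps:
T(p) = p²
q(s, n) = 17 - n (q(s, n) = 2*4 + (9 - n) = 8 + (9 - n) = 17 - n)
-370 + 342*q(T(6), j(0, -3)) = -370 + 342*(17 - 1*3) = -370 + 342*(17 - 3) = -370 + 342*14 = -370 + 4788 = 4418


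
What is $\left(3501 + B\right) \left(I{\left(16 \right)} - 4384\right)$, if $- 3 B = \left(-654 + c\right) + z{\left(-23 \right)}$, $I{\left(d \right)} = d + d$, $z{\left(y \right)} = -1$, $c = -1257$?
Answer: $- \frac{54030080}{3} \approx -1.801 \cdot 10^{7}$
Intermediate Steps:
$I{\left(d \right)} = 2 d$
$B = \frac{1912}{3}$ ($B = - \frac{\left(-654 - 1257\right) - 1}{3} = - \frac{-1911 - 1}{3} = \left(- \frac{1}{3}\right) \left(-1912\right) = \frac{1912}{3} \approx 637.33$)
$\left(3501 + B\right) \left(I{\left(16 \right)} - 4384\right) = \left(3501 + \frac{1912}{3}\right) \left(2 \cdot 16 - 4384\right) = \frac{12415 \left(32 - 4384\right)}{3} = \frac{12415}{3} \left(-4352\right) = - \frac{54030080}{3}$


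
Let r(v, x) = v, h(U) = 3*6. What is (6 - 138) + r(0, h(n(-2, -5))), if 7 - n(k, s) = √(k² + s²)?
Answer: -132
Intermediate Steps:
n(k, s) = 7 - √(k² + s²)
h(U) = 18
(6 - 138) + r(0, h(n(-2, -5))) = (6 - 138) + 0 = -132 + 0 = -132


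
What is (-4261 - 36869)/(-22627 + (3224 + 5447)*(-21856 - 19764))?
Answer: 41130/360909647 ≈ 0.00011396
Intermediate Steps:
(-4261 - 36869)/(-22627 + (3224 + 5447)*(-21856 - 19764)) = -41130/(-22627 + 8671*(-41620)) = -41130/(-22627 - 360887020) = -41130/(-360909647) = -41130*(-1/360909647) = 41130/360909647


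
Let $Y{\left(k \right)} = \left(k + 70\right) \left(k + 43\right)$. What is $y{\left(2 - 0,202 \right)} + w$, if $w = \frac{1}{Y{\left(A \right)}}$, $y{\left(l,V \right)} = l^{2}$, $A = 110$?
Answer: $\frac{110161}{27540} \approx 4.0$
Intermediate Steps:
$Y{\left(k \right)} = \left(43 + k\right) \left(70 + k\right)$ ($Y{\left(k \right)} = \left(70 + k\right) \left(43 + k\right) = \left(43 + k\right) \left(70 + k\right)$)
$w = \frac{1}{27540}$ ($w = \frac{1}{3010 + 110^{2} + 113 \cdot 110} = \frac{1}{3010 + 12100 + 12430} = \frac{1}{27540} \approx 3.6311 \cdot 10^{-5}$)
$y{\left(2 - 0,202 \right)} + w = \left(2 - 0\right)^{2} + \frac{1}{27540} = \left(2 + 0\right)^{2} + \frac{1}{27540} = 2^{2} + \frac{1}{27540} = 4 + \frac{1}{27540} = \frac{110161}{27540}$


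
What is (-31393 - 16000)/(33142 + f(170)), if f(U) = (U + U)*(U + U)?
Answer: -47393/148742 ≈ -0.31863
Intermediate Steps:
f(U) = 4*U² (f(U) = (2*U)*(2*U) = 4*U²)
(-31393 - 16000)/(33142 + f(170)) = (-31393 - 16000)/(33142 + 4*170²) = -47393/(33142 + 4*28900) = -47393/(33142 + 115600) = -47393/148742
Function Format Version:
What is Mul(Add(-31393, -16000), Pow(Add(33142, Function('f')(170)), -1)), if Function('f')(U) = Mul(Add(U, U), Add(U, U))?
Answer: Rational(-47393, 148742) ≈ -0.31863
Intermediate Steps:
Function('f')(U) = Mul(4, Pow(U, 2)) (Function('f')(U) = Mul(Mul(2, U), Mul(2, U)) = Mul(4, Pow(U, 2)))
Mul(Add(-31393, -16000), Pow(Add(33142, Function('f')(170)), -1)) = Mul(Add(-31393, -16000), Pow(Add(33142, Mul(4, Pow(170, 2))), -1)) = Mul(-47393, Pow(Add(33142, Mul(4, 28900)), -1)) = Mul(-47393, Pow(Add(33142, 115600), -1)) = Mul(-47393, Pow(148742, -1)) = Mul(-47393, Rational(1, 148742)) = Rational(-47393, 148742)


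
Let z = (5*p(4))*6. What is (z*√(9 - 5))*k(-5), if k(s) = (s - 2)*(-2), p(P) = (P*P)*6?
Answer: 80640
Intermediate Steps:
p(P) = 6*P² (p(P) = P²*6 = 6*P²)
k(s) = 4 - 2*s (k(s) = (-2 + s)*(-2) = 4 - 2*s)
z = 2880 (z = (5*(6*4²))*6 = (5*(6*16))*6 = (5*96)*6 = 480*6 = 2880)
(z*√(9 - 5))*k(-5) = (2880*√(9 - 5))*(4 - 2*(-5)) = (2880*√4)*(4 + 10) = (2880*2)*14 = 5760*14 = 80640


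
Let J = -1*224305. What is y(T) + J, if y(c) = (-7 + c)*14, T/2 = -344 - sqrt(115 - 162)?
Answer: -234035 - 28*I*sqrt(47) ≈ -2.3404e+5 - 191.96*I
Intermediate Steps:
J = -224305
T = -688 - 2*I*sqrt(47) (T = 2*(-344 - sqrt(115 - 162)) = 2*(-344 - sqrt(-47)) = 2*(-344 - I*sqrt(47)) = -688 - 2*I*sqrt(47) ≈ -688.0 - 13.711*I)
y(c) = -98 + 14*c
y(T) + J = (-98 + 14*(-688 - 2*I*sqrt(47))) - 224305 = (-98 + (-9632 - 28*I*sqrt(47))) - 224305 = (-9730 - 28*I*sqrt(47)) - 224305 = -234035 - 28*I*sqrt(47)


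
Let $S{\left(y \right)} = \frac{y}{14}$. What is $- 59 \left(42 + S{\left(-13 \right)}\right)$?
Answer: $- \frac{33925}{14} \approx -2423.2$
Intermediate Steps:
$S{\left(y \right)} = \frac{y}{14}$ ($S{\left(y \right)} = y \frac{1}{14} = \frac{y}{14}$)
$- 59 \left(42 + S{\left(-13 \right)}\right) = - 59 \left(42 + \frac{1}{14} \left(-13\right)\right) = - 59 \left(42 - \frac{13}{14}\right) = \left(-59\right) \frac{575}{14} = - \frac{33925}{14}$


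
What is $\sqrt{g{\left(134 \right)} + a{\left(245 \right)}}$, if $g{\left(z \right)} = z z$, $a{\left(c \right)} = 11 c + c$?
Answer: $4 \sqrt{1306} \approx 144.55$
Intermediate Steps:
$a{\left(c \right)} = 12 c$
$g{\left(z \right)} = z^{2}$
$\sqrt{g{\left(134 \right)} + a{\left(245 \right)}} = \sqrt{134^{2} + 12 \cdot 245} = \sqrt{17956 + 2940} = \sqrt{20896} = 4 \sqrt{1306}$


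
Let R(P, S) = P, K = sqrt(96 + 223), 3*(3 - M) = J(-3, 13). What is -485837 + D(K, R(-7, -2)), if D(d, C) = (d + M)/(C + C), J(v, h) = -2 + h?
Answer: -10202576/21 - sqrt(319)/14 ≈ -4.8584e+5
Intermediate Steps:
M = -2/3 (M = 3 - (-2 + 13)/3 = 3 - 1/3*11 = 3 - 11/3 = -2/3 ≈ -0.66667)
K = sqrt(319) ≈ 17.861
D(d, C) = (-2/3 + d)/(2*C) (D(d, C) = (d - 2/3)/(C + C) = (-2/3 + d)/((2*C)) = (-2/3 + d)*(1/(2*C)) = (-2/3 + d)/(2*C))
-485837 + D(K, R(-7, -2)) = -485837 + (1/6)*(-2 + 3*sqrt(319))/(-7) = -485837 + (1/6)*(-1/7)*(-2 + 3*sqrt(319)) = -485837 + (1/21 - sqrt(319)/14) = -10202576/21 - sqrt(319)/14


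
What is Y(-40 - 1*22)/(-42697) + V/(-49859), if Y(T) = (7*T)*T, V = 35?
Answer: -1343100367/2128829723 ≈ -0.63091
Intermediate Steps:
Y(T) = 7*T²
Y(-40 - 1*22)/(-42697) + V/(-49859) = (7*(-40 - 1*22)²)/(-42697) + 35/(-49859) = (7*(-40 - 22)²)*(-1/42697) + 35*(-1/49859) = (7*(-62)²)*(-1/42697) - 35/49859 = (7*3844)*(-1/42697) - 35/49859 = 26908*(-1/42697) - 35/49859 = -26908/42697 - 35/49859 = -1343100367/2128829723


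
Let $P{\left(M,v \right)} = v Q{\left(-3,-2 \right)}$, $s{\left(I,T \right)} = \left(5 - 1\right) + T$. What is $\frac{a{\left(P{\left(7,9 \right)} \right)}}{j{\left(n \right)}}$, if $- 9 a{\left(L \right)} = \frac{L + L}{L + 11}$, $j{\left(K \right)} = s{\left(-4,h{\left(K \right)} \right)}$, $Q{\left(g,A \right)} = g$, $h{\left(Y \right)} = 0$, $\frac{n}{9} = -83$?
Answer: $- \frac{3}{32} \approx -0.09375$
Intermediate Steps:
$n = -747$ ($n = 9 \left(-83\right) = -747$)
$s{\left(I,T \right)} = 4 + T$
$j{\left(K \right)} = 4$ ($j{\left(K \right)} = 4 + 0 = 4$)
$P{\left(M,v \right)} = - 3 v$ ($P{\left(M,v \right)} = v \left(-3\right) = - 3 v$)
$a{\left(L \right)} = - \frac{2 L}{9 \left(11 + L\right)}$ ($a{\left(L \right)} = - \frac{\left(L + L\right) \frac{1}{L + 11}}{9} = - \frac{2 L \frac{1}{11 + L}}{9} = - \frac{2 L}{9 \left(11 + L\right)}$)
$\frac{a{\left(P{\left(7,9 \right)} \right)}}{j{\left(n \right)}} = \frac{\left(-2\right) \left(\left(-3\right) 9\right) \frac{1}{99 + 9 \left(\left(-3\right) 9\right)}}{4} = \left(-2\right) \left(-27\right) \frac{1}{99 + 9 \left(-27\right)} \frac{1}{4} = \left(-2\right) \left(-27\right) \frac{1}{99 - 243} \cdot \frac{1}{4} = \left(-2\right) \left(-27\right) \frac{1}{-144} \cdot \frac{1}{4} = \left(-2\right) \left(-27\right) \left(- \frac{1}{144}\right) \frac{1}{4} = \left(- \frac{3}{8}\right) \frac{1}{4} = - \frac{3}{32}$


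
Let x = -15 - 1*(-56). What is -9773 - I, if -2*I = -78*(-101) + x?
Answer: -11627/2 ≈ -5813.5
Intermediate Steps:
x = 41 (x = -15 + 56 = 41)
I = -7919/2 (I = -(-78*(-101) + 41)/2 = -(7878 + 41)/2 = -1/2*7919 = -7919/2 ≈ -3959.5)
-9773 - I = -9773 - 1*(-7919/2) = -9773 + 7919/2 = -11627/2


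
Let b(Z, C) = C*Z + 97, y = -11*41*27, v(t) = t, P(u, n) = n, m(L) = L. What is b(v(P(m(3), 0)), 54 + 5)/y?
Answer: -97/12177 ≈ -0.0079658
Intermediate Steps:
y = -12177 (y = -451*27 = -12177)
b(Z, C) = 97 + C*Z
b(v(P(m(3), 0)), 54 + 5)/y = (97 + (54 + 5)*0)/(-12177) = (97 + 59*0)*(-1/12177) = (97 + 0)*(-1/12177) = 97*(-1/12177) = -97/12177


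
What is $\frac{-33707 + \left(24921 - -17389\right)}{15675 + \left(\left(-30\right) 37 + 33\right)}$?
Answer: $\frac{8603}{14598} \approx 0.58933$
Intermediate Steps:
$\frac{-33707 + \left(24921 - -17389\right)}{15675 + \left(\left(-30\right) 37 + 33\right)} = \frac{-33707 + \left(24921 + 17389\right)}{15675 + \left(-1110 + 33\right)} = \frac{-33707 + 42310}{15675 - 1077} = \frac{8603}{14598}$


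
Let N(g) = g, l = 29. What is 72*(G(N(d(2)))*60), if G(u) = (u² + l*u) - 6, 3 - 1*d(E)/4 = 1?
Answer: 1252800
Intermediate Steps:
d(E) = 8 (d(E) = 12 - 4*1 = 12 - 4 = 8)
G(u) = -6 + u² + 29*u (G(u) = (u² + 29*u) - 6 = -6 + u² + 29*u)
72*(G(N(d(2)))*60) = 72*((-6 + 8² + 29*8)*60) = 72*((-6 + 64 + 232)*60) = 72*(290*60) = 72*17400 = 1252800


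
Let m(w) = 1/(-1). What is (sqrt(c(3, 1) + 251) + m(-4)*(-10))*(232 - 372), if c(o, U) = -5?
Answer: -1400 - 140*sqrt(246) ≈ -3595.8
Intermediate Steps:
m(w) = -1
(sqrt(c(3, 1) + 251) + m(-4)*(-10))*(232 - 372) = (sqrt(-5 + 251) - 1*(-10))*(232 - 372) = (sqrt(246) + 10)*(-140) = (10 + sqrt(246))*(-140) = -1400 - 140*sqrt(246)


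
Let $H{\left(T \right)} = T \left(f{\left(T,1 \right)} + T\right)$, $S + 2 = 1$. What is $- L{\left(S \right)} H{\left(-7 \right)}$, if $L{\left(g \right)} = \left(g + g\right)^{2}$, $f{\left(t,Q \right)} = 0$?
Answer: $-196$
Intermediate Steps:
$S = -1$ ($S = -2 + 1 = -1$)
$H{\left(T \right)} = T^{2}$ ($H{\left(T \right)} = T \left(0 + T\right) = T T = T^{2}$)
$L{\left(g \right)} = 4 g^{2}$ ($L{\left(g \right)} = \left(2 g\right)^{2} = 4 g^{2}$)
$- L{\left(S \right)} H{\left(-7 \right)} = - 4 \left(-1\right)^{2} \left(-7\right)^{2} = - 4 \cdot 1 \cdot 49 = \left(-1\right) 4 \cdot 49 = \left(-4\right) 49 = -196$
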